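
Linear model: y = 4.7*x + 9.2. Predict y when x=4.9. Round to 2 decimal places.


y = 4.7 * 4.9 + (9.2)
= 23.03 + (9.2)
= 32.23

32.23


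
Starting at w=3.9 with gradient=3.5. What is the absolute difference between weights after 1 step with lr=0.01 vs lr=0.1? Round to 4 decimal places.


With lr=0.01: w_new = 3.9 - 0.01 * 3.5 = 3.865
With lr=0.1: w_new = 3.9 - 0.1 * 3.5 = 3.55
Absolute difference = |3.865 - 3.55|
= 0.3150

0.3150


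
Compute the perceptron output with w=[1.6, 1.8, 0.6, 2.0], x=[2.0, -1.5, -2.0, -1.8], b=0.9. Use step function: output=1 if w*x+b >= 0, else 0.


z = w . x + b
= 1.6*2.0 + 1.8*-1.5 + 0.6*-2.0 + 2.0*-1.8 + 0.9
= 3.2 + -2.7 + -1.2 + -3.6 + 0.9
= -4.3 + 0.9
= -3.4
Since z = -3.4 < 0, output = 0

0


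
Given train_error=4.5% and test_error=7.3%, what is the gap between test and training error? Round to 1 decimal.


Generalization gap = test_error - train_error
= 7.3 - 4.5
= 2.8%
A moderate gap.

2.8


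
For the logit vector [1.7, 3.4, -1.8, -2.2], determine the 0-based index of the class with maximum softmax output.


Softmax is a monotonic transformation, so it preserves the argmax.
We need to find the index of the maximum logit.
Index 0: 1.7
Index 1: 3.4
Index 2: -1.8
Index 3: -2.2
Maximum logit = 3.4 at index 1

1


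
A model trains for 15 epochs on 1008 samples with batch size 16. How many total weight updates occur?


Iterations per epoch = 1008 / 16 = 63
Total updates = iterations_per_epoch * epochs
= 63 * 15
= 945

945


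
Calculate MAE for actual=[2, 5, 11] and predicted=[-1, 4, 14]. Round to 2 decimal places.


Absolute errors: [3, 1, 3]
Sum of absolute errors = 7
MAE = 7 / 3 = 2.33

2.33


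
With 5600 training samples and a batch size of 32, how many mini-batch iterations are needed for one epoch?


Iterations per epoch = dataset_size / batch_size
= 5600 / 32
= 175

175


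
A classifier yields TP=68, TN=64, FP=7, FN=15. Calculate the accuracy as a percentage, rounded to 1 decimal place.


Accuracy = (TP + TN) / (TP + TN + FP + FN) * 100
= (68 + 64) / (68 + 64 + 7 + 15)
= 132 / 154
= 0.8571
= 85.7%

85.7


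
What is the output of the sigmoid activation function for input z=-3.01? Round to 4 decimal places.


sigmoid(z) = 1 / (1 + exp(-z))
exp(-(-3.01)) = exp(3.01) = 20.2874
1 + 20.2874 = 21.2874
1 / 21.2874 = 0.0470

0.0470


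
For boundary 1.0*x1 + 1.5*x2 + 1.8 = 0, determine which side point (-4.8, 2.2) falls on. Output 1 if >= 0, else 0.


Compute 1.0 * -4.8 + 1.5 * 2.2 + 1.8
= -4.8 + 3.3 + 1.8
= 0.3
Since 0.3 >= 0, the point is on the positive side.

1


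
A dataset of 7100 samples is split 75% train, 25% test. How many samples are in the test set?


Train samples = 7100 * 75% = 5325
Test samples = 7100 - 5325
= 1775

1775


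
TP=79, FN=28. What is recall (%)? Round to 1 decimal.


Recall = TP / (TP + FN) * 100
= 79 / (79 + 28)
= 79 / 107
= 0.7383
= 73.8%

73.8


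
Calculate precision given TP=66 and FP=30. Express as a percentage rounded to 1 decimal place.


Precision = TP / (TP + FP) * 100
= 66 / (66 + 30)
= 66 / 96
= 0.6875
= 68.8%

68.8


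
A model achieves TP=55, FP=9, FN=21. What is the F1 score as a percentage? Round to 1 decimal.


Precision = TP / (TP + FP) = 55 / 64 = 0.8594
Recall = TP / (TP + FN) = 55 / 76 = 0.7237
F1 = 2 * P * R / (P + R)
= 2 * 0.8594 * 0.7237 / (0.8594 + 0.7237)
= 1.2438 / 1.5831
= 0.7857
As percentage: 78.6%

78.6


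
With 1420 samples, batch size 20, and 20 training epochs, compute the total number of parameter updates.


Iterations per epoch = 1420 / 20 = 71
Total updates = iterations_per_epoch * epochs
= 71 * 20
= 1420

1420


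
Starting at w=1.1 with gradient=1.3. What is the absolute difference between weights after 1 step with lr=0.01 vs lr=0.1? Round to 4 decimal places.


With lr=0.01: w_new = 1.1 - 0.01 * 1.3 = 1.087
With lr=0.1: w_new = 1.1 - 0.1 * 1.3 = 0.97
Absolute difference = |1.087 - 0.97|
= 0.1170

0.1170


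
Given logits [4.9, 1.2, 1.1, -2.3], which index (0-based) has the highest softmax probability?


Softmax is a monotonic transformation, so it preserves the argmax.
We need to find the index of the maximum logit.
Index 0: 4.9
Index 1: 1.2
Index 2: 1.1
Index 3: -2.3
Maximum logit = 4.9 at index 0

0


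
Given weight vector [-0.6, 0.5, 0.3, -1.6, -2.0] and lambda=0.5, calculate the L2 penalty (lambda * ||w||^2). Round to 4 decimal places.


Squaring each weight:
(-0.6)^2 = 0.36
0.5^2 = 0.25
0.3^2 = 0.09
(-1.6)^2 = 2.56
(-2.0)^2 = 4.0
Sum of squares = 7.26
Penalty = 0.5 * 7.26 = 3.6300

3.6300


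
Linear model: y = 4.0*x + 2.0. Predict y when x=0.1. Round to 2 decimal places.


y = 4.0 * 0.1 + (2.0)
= 0.4 + (2.0)
= 2.40

2.40


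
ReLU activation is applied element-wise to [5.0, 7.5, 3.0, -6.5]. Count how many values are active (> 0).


ReLU(x) = max(0, x) for each element:
ReLU(5.0) = 5.0
ReLU(7.5) = 7.5
ReLU(3.0) = 3.0
ReLU(-6.5) = 0
Active neurons (>0): 3

3


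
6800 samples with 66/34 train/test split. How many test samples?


Train samples = 6800 * 66% = 4488
Test samples = 6800 - 4488
= 2312

2312


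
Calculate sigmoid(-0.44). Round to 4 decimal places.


sigmoid(z) = 1 / (1 + exp(-z))
exp(-(-0.44)) = exp(0.44) = 1.5527
1 + 1.5527 = 2.5527
1 / 2.5527 = 0.3917

0.3917


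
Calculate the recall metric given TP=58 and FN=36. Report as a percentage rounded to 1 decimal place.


Recall = TP / (TP + FN) * 100
= 58 / (58 + 36)
= 58 / 94
= 0.617
= 61.7%

61.7


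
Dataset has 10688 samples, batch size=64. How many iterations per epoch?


Iterations per epoch = dataset_size / batch_size
= 10688 / 64
= 167

167


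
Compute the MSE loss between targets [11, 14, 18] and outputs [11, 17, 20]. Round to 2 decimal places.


Differences: [0, -3, -2]
Squared errors: [0, 9, 4]
Sum of squared errors = 13
MSE = 13 / 3 = 4.33

4.33


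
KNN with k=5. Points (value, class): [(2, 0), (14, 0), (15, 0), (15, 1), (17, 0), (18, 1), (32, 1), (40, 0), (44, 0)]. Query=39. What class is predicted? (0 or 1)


Distances from query 39:
Point 40 (class 0): distance = 1
Point 44 (class 0): distance = 5
Point 32 (class 1): distance = 7
Point 18 (class 1): distance = 21
Point 17 (class 0): distance = 22
K=5 nearest neighbors: classes = [0, 0, 1, 1, 0]
Votes for class 1: 2 / 5
Majority vote => class 0

0


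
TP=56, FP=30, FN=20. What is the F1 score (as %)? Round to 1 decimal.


Precision = TP / (TP + FP) = 56 / 86 = 0.6512
Recall = TP / (TP + FN) = 56 / 76 = 0.7368
F1 = 2 * P * R / (P + R)
= 2 * 0.6512 * 0.7368 / (0.6512 + 0.7368)
= 0.9596 / 1.388
= 0.6914
As percentage: 69.1%

69.1


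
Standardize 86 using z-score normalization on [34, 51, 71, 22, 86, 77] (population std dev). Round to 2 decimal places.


Mean = (34 + 51 + 71 + 22 + 86 + 77) / 6 = 56.8333
Variance = sum((x_i - mean)^2) / n = 537.8056
Std = sqrt(537.8056) = 23.1906
Z = (x - mean) / std
= (86 - 56.8333) / 23.1906
= 29.1667 / 23.1906
= 1.26

1.26


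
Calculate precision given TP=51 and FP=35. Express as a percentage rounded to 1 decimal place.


Precision = TP / (TP + FP) * 100
= 51 / (51 + 35)
= 51 / 86
= 0.593
= 59.3%

59.3


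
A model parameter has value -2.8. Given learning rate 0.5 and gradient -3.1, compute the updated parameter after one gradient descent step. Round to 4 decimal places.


w_new = w_old - lr * gradient
= -2.8 - 0.5 * -3.1
= -2.8 - (-1.55)
= -1.2500

-1.2500


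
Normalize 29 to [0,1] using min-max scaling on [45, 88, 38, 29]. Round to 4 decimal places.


Min = 29, Max = 88
Range = 88 - 29 = 59
Scaled = (x - min) / (max - min)
= (29 - 29) / 59
= 0 / 59
= 0.0000

0.0000


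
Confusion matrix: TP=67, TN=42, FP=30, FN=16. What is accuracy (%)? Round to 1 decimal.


Accuracy = (TP + TN) / (TP + TN + FP + FN) * 100
= (67 + 42) / (67 + 42 + 30 + 16)
= 109 / 155
= 0.7032
= 70.3%

70.3


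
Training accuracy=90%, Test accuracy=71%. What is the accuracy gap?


Gap = train_accuracy - test_accuracy
= 90 - 71
= 19%
This gap suggests the model is overfitting.

19


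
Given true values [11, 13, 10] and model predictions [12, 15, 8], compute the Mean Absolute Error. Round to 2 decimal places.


Absolute errors: [1, 2, 2]
Sum of absolute errors = 5
MAE = 5 / 3 = 1.67

1.67


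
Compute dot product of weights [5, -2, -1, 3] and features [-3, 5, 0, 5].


Element-wise products:
5 * -3 = -15
-2 * 5 = -10
-1 * 0 = 0
3 * 5 = 15
Sum = -15 + -10 + 0 + 15
= -10

-10


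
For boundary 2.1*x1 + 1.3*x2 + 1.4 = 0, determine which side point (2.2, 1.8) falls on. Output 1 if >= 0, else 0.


Compute 2.1 * 2.2 + 1.3 * 1.8 + 1.4
= 4.62 + 2.34 + 1.4
= 8.36
Since 8.36 >= 0, the point is on the positive side.

1


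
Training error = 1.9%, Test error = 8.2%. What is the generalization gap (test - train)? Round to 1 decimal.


Generalization gap = test_error - train_error
= 8.2 - 1.9
= 6.3%
A moderate gap.

6.3


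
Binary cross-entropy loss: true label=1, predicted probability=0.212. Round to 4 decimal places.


For y=1: Loss = -log(p)
= -log(0.212)
= -(-1.5512)
= 1.5512

1.5512


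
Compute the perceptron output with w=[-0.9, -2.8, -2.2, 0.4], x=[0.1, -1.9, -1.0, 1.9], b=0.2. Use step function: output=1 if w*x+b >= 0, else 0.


z = w . x + b
= -0.9*0.1 + -2.8*-1.9 + -2.2*-1.0 + 0.4*1.9 + 0.2
= -0.09 + 5.32 + 2.2 + 0.76 + 0.2
= 8.19 + 0.2
= 8.39
Since z = 8.39 >= 0, output = 1

1


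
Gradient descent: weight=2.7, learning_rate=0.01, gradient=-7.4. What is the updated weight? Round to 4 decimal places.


w_new = w_old - lr * gradient
= 2.7 - 0.01 * -7.4
= 2.7 - (-0.074)
= 2.7740

2.7740


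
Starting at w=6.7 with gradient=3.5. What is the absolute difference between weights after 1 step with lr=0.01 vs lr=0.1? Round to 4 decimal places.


With lr=0.01: w_new = 6.7 - 0.01 * 3.5 = 6.665
With lr=0.1: w_new = 6.7 - 0.1 * 3.5 = 6.35
Absolute difference = |6.665 - 6.35|
= 0.3150

0.3150


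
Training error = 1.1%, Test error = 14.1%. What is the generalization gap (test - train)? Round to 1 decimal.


Generalization gap = test_error - train_error
= 14.1 - 1.1
= 13.0%
A large gap suggests overfitting.

13.0


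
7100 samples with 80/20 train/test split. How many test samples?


Train samples = 7100 * 80% = 5680
Test samples = 7100 - 5680
= 1420

1420


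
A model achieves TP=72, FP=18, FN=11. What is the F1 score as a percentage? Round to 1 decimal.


Precision = TP / (TP + FP) = 72 / 90 = 0.8
Recall = TP / (TP + FN) = 72 / 83 = 0.8675
F1 = 2 * P * R / (P + R)
= 2 * 0.8 * 0.8675 / (0.8 + 0.8675)
= 1.388 / 1.6675
= 0.8324
As percentage: 83.2%

83.2


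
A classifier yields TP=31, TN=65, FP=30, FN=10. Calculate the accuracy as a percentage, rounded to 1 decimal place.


Accuracy = (TP + TN) / (TP + TN + FP + FN) * 100
= (31 + 65) / (31 + 65 + 30 + 10)
= 96 / 136
= 0.7059
= 70.6%

70.6


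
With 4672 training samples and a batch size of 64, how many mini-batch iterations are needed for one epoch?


Iterations per epoch = dataset_size / batch_size
= 4672 / 64
= 73

73


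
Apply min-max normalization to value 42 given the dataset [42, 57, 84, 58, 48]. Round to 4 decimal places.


Min = 42, Max = 84
Range = 84 - 42 = 42
Scaled = (x - min) / (max - min)
= (42 - 42) / 42
= 0 / 42
= 0.0000

0.0000


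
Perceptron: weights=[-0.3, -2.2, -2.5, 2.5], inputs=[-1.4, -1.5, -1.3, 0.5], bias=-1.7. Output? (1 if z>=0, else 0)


z = w . x + b
= -0.3*-1.4 + -2.2*-1.5 + -2.5*-1.3 + 2.5*0.5 + -1.7
= 0.42 + 3.3 + 3.25 + 1.25 + -1.7
= 8.22 + -1.7
= 6.52
Since z = 6.52 >= 0, output = 1

1


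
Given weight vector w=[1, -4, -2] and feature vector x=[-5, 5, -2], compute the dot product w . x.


Element-wise products:
1 * -5 = -5
-4 * 5 = -20
-2 * -2 = 4
Sum = -5 + -20 + 4
= -21

-21


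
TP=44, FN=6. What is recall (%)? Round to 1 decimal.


Recall = TP / (TP + FN) * 100
= 44 / (44 + 6)
= 44 / 50
= 0.88
= 88.0%

88.0


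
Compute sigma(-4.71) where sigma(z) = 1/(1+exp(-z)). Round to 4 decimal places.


sigmoid(z) = 1 / (1 + exp(-z))
exp(-(-4.71)) = exp(4.71) = 111.0522
1 + 111.0522 = 112.0522
1 / 112.0522 = 0.0089

0.0089


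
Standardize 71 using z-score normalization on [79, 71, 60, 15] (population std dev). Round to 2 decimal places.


Mean = (79 + 71 + 60 + 15) / 4 = 56.25
Variance = sum((x_i - mean)^2) / n = 612.6875
Std = sqrt(612.6875) = 24.7525
Z = (x - mean) / std
= (71 - 56.25) / 24.7525
= 14.75 / 24.7525
= 0.60

0.60


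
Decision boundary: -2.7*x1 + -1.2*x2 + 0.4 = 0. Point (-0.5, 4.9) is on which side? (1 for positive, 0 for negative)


Compute -2.7 * -0.5 + -1.2 * 4.9 + 0.4
= 1.35 + -5.88 + 0.4
= -4.13
Since -4.13 < 0, the point is on the negative side.

0


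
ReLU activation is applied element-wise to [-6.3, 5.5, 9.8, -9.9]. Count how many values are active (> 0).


ReLU(x) = max(0, x) for each element:
ReLU(-6.3) = 0
ReLU(5.5) = 5.5
ReLU(9.8) = 9.8
ReLU(-9.9) = 0
Active neurons (>0): 2

2


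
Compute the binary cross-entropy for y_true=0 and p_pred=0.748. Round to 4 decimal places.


For y=0: Loss = -log(1-p)
= -log(1 - 0.748)
= -log(0.252)
= -(-1.3783)
= 1.3783

1.3783


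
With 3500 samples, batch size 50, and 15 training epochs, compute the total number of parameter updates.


Iterations per epoch = 3500 / 50 = 70
Total updates = iterations_per_epoch * epochs
= 70 * 15
= 1050

1050


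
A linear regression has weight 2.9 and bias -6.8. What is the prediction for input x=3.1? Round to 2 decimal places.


y = 2.9 * 3.1 + (-6.8)
= 8.99 + (-6.8)
= 2.19

2.19


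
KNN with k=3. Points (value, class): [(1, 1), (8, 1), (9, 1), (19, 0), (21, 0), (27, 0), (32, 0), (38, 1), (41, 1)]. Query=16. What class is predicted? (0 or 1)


Distances from query 16:
Point 19 (class 0): distance = 3
Point 21 (class 0): distance = 5
Point 9 (class 1): distance = 7
K=3 nearest neighbors: classes = [0, 0, 1]
Votes for class 1: 1 / 3
Majority vote => class 0

0


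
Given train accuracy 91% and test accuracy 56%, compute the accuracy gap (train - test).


Gap = train_accuracy - test_accuracy
= 91 - 56
= 35%
This large gap strongly indicates overfitting.

35


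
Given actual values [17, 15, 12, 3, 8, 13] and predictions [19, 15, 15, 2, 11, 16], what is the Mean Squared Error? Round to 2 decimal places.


Differences: [-2, 0, -3, 1, -3, -3]
Squared errors: [4, 0, 9, 1, 9, 9]
Sum of squared errors = 32
MSE = 32 / 6 = 5.33

5.33


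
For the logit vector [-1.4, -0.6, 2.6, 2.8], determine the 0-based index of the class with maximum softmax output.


Softmax is a monotonic transformation, so it preserves the argmax.
We need to find the index of the maximum logit.
Index 0: -1.4
Index 1: -0.6
Index 2: 2.6
Index 3: 2.8
Maximum logit = 2.8 at index 3

3


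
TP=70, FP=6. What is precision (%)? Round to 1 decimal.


Precision = TP / (TP + FP) * 100
= 70 / (70 + 6)
= 70 / 76
= 0.9211
= 92.1%

92.1


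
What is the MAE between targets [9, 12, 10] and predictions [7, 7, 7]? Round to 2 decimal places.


Absolute errors: [2, 5, 3]
Sum of absolute errors = 10
MAE = 10 / 3 = 3.33

3.33


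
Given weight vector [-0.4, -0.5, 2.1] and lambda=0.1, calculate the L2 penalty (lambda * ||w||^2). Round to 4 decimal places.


Squaring each weight:
(-0.4)^2 = 0.16
(-0.5)^2 = 0.25
2.1^2 = 4.41
Sum of squares = 4.82
Penalty = 0.1 * 4.82 = 0.4820

0.4820


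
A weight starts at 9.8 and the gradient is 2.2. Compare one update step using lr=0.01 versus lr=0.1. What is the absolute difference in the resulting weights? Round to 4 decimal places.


With lr=0.01: w_new = 9.8 - 0.01 * 2.2 = 9.778
With lr=0.1: w_new = 9.8 - 0.1 * 2.2 = 9.58
Absolute difference = |9.778 - 9.58|
= 0.1980

0.1980


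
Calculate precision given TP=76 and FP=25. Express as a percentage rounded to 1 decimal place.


Precision = TP / (TP + FP) * 100
= 76 / (76 + 25)
= 76 / 101
= 0.7525
= 75.2%

75.2


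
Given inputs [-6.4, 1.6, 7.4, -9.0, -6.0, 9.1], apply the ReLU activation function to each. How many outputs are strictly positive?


ReLU(x) = max(0, x) for each element:
ReLU(-6.4) = 0
ReLU(1.6) = 1.6
ReLU(7.4) = 7.4
ReLU(-9.0) = 0
ReLU(-6.0) = 0
ReLU(9.1) = 9.1
Active neurons (>0): 3

3


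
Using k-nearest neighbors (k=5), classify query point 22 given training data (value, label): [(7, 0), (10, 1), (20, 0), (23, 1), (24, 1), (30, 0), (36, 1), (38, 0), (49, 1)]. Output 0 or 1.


Distances from query 22:
Point 23 (class 1): distance = 1
Point 20 (class 0): distance = 2
Point 24 (class 1): distance = 2
Point 30 (class 0): distance = 8
Point 10 (class 1): distance = 12
K=5 nearest neighbors: classes = [1, 0, 1, 0, 1]
Votes for class 1: 3 / 5
Majority vote => class 1

1


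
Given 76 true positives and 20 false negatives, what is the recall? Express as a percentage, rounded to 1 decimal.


Recall = TP / (TP + FN) * 100
= 76 / (76 + 20)
= 76 / 96
= 0.7917
= 79.2%

79.2


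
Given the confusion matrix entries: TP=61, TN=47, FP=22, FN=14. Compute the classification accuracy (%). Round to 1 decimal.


Accuracy = (TP + TN) / (TP + TN + FP + FN) * 100
= (61 + 47) / (61 + 47 + 22 + 14)
= 108 / 144
= 0.75
= 75.0%

75.0


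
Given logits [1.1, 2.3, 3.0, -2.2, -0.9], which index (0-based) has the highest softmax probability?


Softmax is a monotonic transformation, so it preserves the argmax.
We need to find the index of the maximum logit.
Index 0: 1.1
Index 1: 2.3
Index 2: 3.0
Index 3: -2.2
Index 4: -0.9
Maximum logit = 3.0 at index 2

2


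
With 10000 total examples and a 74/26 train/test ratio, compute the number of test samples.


Train samples = 10000 * 74% = 7400
Test samples = 10000 - 7400
= 2600

2600


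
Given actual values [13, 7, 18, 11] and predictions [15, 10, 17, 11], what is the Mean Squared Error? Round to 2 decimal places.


Differences: [-2, -3, 1, 0]
Squared errors: [4, 9, 1, 0]
Sum of squared errors = 14
MSE = 14 / 4 = 3.50

3.50


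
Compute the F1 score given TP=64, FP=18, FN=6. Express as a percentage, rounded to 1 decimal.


Precision = TP / (TP + FP) = 64 / 82 = 0.7805
Recall = TP / (TP + FN) = 64 / 70 = 0.9143
F1 = 2 * P * R / (P + R)
= 2 * 0.7805 * 0.9143 / (0.7805 + 0.9143)
= 1.4272 / 1.6948
= 0.8421
As percentage: 84.2%

84.2


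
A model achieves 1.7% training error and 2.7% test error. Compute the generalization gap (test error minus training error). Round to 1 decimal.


Generalization gap = test_error - train_error
= 2.7 - 1.7
= 1.0%
A small gap suggests good generalization.

1.0


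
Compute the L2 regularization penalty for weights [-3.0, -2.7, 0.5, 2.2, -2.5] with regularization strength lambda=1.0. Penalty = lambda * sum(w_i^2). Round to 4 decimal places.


Squaring each weight:
(-3.0)^2 = 9.0
(-2.7)^2 = 7.29
0.5^2 = 0.25
2.2^2 = 4.84
(-2.5)^2 = 6.25
Sum of squares = 27.63
Penalty = 1.0 * 27.63 = 27.6300

27.6300


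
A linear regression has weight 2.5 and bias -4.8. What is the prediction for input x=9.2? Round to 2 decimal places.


y = 2.5 * 9.2 + (-4.8)
= 23.0 + (-4.8)
= 18.20

18.20


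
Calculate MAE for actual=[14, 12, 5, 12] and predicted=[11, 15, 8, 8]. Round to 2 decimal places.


Absolute errors: [3, 3, 3, 4]
Sum of absolute errors = 13
MAE = 13 / 4 = 3.25

3.25


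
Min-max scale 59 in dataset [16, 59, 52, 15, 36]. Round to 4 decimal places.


Min = 15, Max = 59
Range = 59 - 15 = 44
Scaled = (x - min) / (max - min)
= (59 - 15) / 44
= 44 / 44
= 1.0000

1.0000


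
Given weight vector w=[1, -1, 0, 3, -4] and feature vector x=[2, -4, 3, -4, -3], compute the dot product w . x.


Element-wise products:
1 * 2 = 2
-1 * -4 = 4
0 * 3 = 0
3 * -4 = -12
-4 * -3 = 12
Sum = 2 + 4 + 0 + -12 + 12
= 6

6


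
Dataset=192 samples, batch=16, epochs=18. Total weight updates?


Iterations per epoch = 192 / 16 = 12
Total updates = iterations_per_epoch * epochs
= 12 * 18
= 216

216


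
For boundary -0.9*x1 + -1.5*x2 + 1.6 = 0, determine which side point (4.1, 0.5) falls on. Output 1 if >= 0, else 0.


Compute -0.9 * 4.1 + -1.5 * 0.5 + 1.6
= -3.69 + -0.75 + 1.6
= -2.84
Since -2.84 < 0, the point is on the negative side.

0


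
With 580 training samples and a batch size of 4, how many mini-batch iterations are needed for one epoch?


Iterations per epoch = dataset_size / batch_size
= 580 / 4
= 145

145


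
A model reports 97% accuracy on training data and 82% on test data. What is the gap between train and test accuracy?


Gap = train_accuracy - test_accuracy
= 97 - 82
= 15%
This gap suggests the model is overfitting.

15


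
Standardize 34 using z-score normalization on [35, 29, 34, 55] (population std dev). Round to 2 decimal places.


Mean = (35 + 29 + 34 + 55) / 4 = 38.25
Variance = sum((x_i - mean)^2) / n = 98.6875
Std = sqrt(98.6875) = 9.9342
Z = (x - mean) / std
= (34 - 38.25) / 9.9342
= -4.25 / 9.9342
= -0.43

-0.43


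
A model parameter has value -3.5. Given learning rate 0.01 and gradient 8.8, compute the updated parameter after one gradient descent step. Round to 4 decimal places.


w_new = w_old - lr * gradient
= -3.5 - 0.01 * 8.8
= -3.5 - (0.088)
= -3.5880

-3.5880


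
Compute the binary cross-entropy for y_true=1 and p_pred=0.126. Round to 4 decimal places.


For y=1: Loss = -log(p)
= -log(0.126)
= -(-2.0715)
= 2.0715

2.0715


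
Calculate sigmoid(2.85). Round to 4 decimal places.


sigmoid(z) = 1 / (1 + exp(-z))
exp(-(2.85)) = exp(-2.85) = 0.0578
1 + 0.0578 = 1.0578
1 / 1.0578 = 0.9453

0.9453


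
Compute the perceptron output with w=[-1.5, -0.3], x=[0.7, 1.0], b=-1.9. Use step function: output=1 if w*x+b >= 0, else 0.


z = w . x + b
= -1.5*0.7 + -0.3*1.0 + -1.9
= -1.05 + -0.3 + -1.9
= -1.35 + -1.9
= -3.25
Since z = -3.25 < 0, output = 0

0


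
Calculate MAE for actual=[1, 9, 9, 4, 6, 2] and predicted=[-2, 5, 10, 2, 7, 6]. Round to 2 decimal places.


Absolute errors: [3, 4, 1, 2, 1, 4]
Sum of absolute errors = 15
MAE = 15 / 6 = 2.50

2.50


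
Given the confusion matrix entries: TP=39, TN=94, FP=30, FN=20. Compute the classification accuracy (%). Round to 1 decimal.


Accuracy = (TP + TN) / (TP + TN + FP + FN) * 100
= (39 + 94) / (39 + 94 + 30 + 20)
= 133 / 183
= 0.7268
= 72.7%

72.7


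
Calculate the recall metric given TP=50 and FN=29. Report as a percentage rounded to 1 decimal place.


Recall = TP / (TP + FN) * 100
= 50 / (50 + 29)
= 50 / 79
= 0.6329
= 63.3%

63.3


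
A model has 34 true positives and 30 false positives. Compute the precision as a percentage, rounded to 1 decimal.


Precision = TP / (TP + FP) * 100
= 34 / (34 + 30)
= 34 / 64
= 0.5312
= 53.1%

53.1


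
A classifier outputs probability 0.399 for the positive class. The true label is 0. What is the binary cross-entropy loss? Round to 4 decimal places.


For y=0: Loss = -log(1-p)
= -log(1 - 0.399)
= -log(0.601)
= -(-0.5092)
= 0.5092

0.5092


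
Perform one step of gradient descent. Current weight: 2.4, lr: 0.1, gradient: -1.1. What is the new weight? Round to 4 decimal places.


w_new = w_old - lr * gradient
= 2.4 - 0.1 * -1.1
= 2.4 - (-0.11)
= 2.5100

2.5100


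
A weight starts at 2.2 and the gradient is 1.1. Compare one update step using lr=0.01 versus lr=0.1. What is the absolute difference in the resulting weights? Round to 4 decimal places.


With lr=0.01: w_new = 2.2 - 0.01 * 1.1 = 2.189
With lr=0.1: w_new = 2.2 - 0.1 * 1.1 = 2.09
Absolute difference = |2.189 - 2.09|
= 0.0990

0.0990


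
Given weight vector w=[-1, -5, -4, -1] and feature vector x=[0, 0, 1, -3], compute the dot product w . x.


Element-wise products:
-1 * 0 = 0
-5 * 0 = 0
-4 * 1 = -4
-1 * -3 = 3
Sum = 0 + 0 + -4 + 3
= -1

-1


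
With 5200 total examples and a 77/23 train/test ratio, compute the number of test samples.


Train samples = 5200 * 77% = 4004
Test samples = 5200 - 4004
= 1196

1196


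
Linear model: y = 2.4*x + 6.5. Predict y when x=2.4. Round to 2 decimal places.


y = 2.4 * 2.4 + (6.5)
= 5.76 + (6.5)
= 12.26

12.26


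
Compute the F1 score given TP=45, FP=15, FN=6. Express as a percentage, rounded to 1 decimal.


Precision = TP / (TP + FP) = 45 / 60 = 0.75
Recall = TP / (TP + FN) = 45 / 51 = 0.8824
F1 = 2 * P * R / (P + R)
= 2 * 0.75 * 0.8824 / (0.75 + 0.8824)
= 1.3235 / 1.6324
= 0.8108
As percentage: 81.1%

81.1


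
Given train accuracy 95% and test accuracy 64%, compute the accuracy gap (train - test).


Gap = train_accuracy - test_accuracy
= 95 - 64
= 31%
This large gap strongly indicates overfitting.

31


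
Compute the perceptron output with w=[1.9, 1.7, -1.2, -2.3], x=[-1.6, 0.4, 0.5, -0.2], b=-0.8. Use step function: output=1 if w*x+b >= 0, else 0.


z = w . x + b
= 1.9*-1.6 + 1.7*0.4 + -1.2*0.5 + -2.3*-0.2 + -0.8
= -3.04 + 0.68 + -0.6 + 0.46 + -0.8
= -2.5 + -0.8
= -3.3
Since z = -3.3 < 0, output = 0

0


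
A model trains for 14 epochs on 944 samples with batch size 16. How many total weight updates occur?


Iterations per epoch = 944 / 16 = 59
Total updates = iterations_per_epoch * epochs
= 59 * 14
= 826

826


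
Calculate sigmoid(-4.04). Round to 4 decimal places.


sigmoid(z) = 1 / (1 + exp(-z))
exp(-(-4.04)) = exp(4.04) = 56.8263
1 + 56.8263 = 57.8263
1 / 57.8263 = 0.0173

0.0173


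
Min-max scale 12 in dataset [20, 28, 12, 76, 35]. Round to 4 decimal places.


Min = 12, Max = 76
Range = 76 - 12 = 64
Scaled = (x - min) / (max - min)
= (12 - 12) / 64
= 0 / 64
= 0.0000

0.0000


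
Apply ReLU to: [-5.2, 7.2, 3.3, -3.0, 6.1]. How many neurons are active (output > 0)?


ReLU(x) = max(0, x) for each element:
ReLU(-5.2) = 0
ReLU(7.2) = 7.2
ReLU(3.3) = 3.3
ReLU(-3.0) = 0
ReLU(6.1) = 6.1
Active neurons (>0): 3

3


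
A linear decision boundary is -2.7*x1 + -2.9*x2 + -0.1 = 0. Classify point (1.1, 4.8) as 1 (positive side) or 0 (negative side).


Compute -2.7 * 1.1 + -2.9 * 4.8 + -0.1
= -2.97 + -13.92 + -0.1
= -16.99
Since -16.99 < 0, the point is on the negative side.

0


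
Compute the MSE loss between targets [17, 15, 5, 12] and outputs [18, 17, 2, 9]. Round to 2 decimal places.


Differences: [-1, -2, 3, 3]
Squared errors: [1, 4, 9, 9]
Sum of squared errors = 23
MSE = 23 / 4 = 5.75

5.75


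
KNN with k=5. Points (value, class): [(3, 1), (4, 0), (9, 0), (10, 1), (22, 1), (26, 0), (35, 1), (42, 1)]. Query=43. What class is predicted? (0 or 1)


Distances from query 43:
Point 42 (class 1): distance = 1
Point 35 (class 1): distance = 8
Point 26 (class 0): distance = 17
Point 22 (class 1): distance = 21
Point 10 (class 1): distance = 33
K=5 nearest neighbors: classes = [1, 1, 0, 1, 1]
Votes for class 1: 4 / 5
Majority vote => class 1

1


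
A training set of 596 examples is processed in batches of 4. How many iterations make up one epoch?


Iterations per epoch = dataset_size / batch_size
= 596 / 4
= 149

149


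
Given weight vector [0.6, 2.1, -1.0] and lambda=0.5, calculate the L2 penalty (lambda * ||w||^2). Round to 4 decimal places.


Squaring each weight:
0.6^2 = 0.36
2.1^2 = 4.41
(-1.0)^2 = 1.0
Sum of squares = 5.77
Penalty = 0.5 * 5.77 = 2.8850

2.8850


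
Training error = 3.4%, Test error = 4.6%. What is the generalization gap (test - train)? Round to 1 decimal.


Generalization gap = test_error - train_error
= 4.6 - 3.4
= 1.2%
A small gap suggests good generalization.

1.2


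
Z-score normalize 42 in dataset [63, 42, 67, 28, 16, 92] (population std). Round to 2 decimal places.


Mean = (63 + 42 + 67 + 28 + 16 + 92) / 6 = 51.3333
Variance = sum((x_i - mean)^2) / n = 652.5556
Std = sqrt(652.5556) = 25.5452
Z = (x - mean) / std
= (42 - 51.3333) / 25.5452
= -9.3333 / 25.5452
= -0.37

-0.37


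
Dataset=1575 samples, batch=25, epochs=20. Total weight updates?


Iterations per epoch = 1575 / 25 = 63
Total updates = iterations_per_epoch * epochs
= 63 * 20
= 1260

1260


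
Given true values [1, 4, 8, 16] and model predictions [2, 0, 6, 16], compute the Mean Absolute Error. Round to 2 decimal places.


Absolute errors: [1, 4, 2, 0]
Sum of absolute errors = 7
MAE = 7 / 4 = 1.75

1.75


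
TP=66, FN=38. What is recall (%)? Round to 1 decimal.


Recall = TP / (TP + FN) * 100
= 66 / (66 + 38)
= 66 / 104
= 0.6346
= 63.5%

63.5


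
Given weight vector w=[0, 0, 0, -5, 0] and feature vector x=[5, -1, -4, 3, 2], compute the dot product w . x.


Element-wise products:
0 * 5 = 0
0 * -1 = 0
0 * -4 = 0
-5 * 3 = -15
0 * 2 = 0
Sum = 0 + 0 + 0 + -15 + 0
= -15

-15


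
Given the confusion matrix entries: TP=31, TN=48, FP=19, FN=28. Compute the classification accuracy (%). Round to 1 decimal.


Accuracy = (TP + TN) / (TP + TN + FP + FN) * 100
= (31 + 48) / (31 + 48 + 19 + 28)
= 79 / 126
= 0.627
= 62.7%

62.7


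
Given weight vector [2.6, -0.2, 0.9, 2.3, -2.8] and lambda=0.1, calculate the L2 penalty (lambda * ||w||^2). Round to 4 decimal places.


Squaring each weight:
2.6^2 = 6.76
(-0.2)^2 = 0.04
0.9^2 = 0.81
2.3^2 = 5.29
(-2.8)^2 = 7.84
Sum of squares = 20.74
Penalty = 0.1 * 20.74 = 2.0740

2.0740


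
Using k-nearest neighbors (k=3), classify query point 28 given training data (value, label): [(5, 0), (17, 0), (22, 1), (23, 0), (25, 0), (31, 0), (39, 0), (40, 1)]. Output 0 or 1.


Distances from query 28:
Point 25 (class 0): distance = 3
Point 31 (class 0): distance = 3
Point 23 (class 0): distance = 5
K=3 nearest neighbors: classes = [0, 0, 0]
Votes for class 1: 0 / 3
Majority vote => class 0

0


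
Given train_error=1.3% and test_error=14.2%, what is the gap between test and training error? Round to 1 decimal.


Generalization gap = test_error - train_error
= 14.2 - 1.3
= 12.9%
A large gap suggests overfitting.

12.9


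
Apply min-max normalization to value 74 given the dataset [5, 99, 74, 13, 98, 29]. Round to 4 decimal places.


Min = 5, Max = 99
Range = 99 - 5 = 94
Scaled = (x - min) / (max - min)
= (74 - 5) / 94
= 69 / 94
= 0.7340

0.7340


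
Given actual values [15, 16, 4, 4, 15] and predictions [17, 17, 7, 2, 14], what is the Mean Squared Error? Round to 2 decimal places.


Differences: [-2, -1, -3, 2, 1]
Squared errors: [4, 1, 9, 4, 1]
Sum of squared errors = 19
MSE = 19 / 5 = 3.80

3.80


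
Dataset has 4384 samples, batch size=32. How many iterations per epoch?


Iterations per epoch = dataset_size / batch_size
= 4384 / 32
= 137

137


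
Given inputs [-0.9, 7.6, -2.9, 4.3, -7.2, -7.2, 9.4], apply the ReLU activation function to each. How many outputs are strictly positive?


ReLU(x) = max(0, x) for each element:
ReLU(-0.9) = 0
ReLU(7.6) = 7.6
ReLU(-2.9) = 0
ReLU(4.3) = 4.3
ReLU(-7.2) = 0
ReLU(-7.2) = 0
ReLU(9.4) = 9.4
Active neurons (>0): 3

3


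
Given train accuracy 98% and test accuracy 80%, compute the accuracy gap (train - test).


Gap = train_accuracy - test_accuracy
= 98 - 80
= 18%
This gap suggests the model is overfitting.

18


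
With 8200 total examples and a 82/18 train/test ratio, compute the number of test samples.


Train samples = 8200 * 82% = 6724
Test samples = 8200 - 6724
= 1476

1476


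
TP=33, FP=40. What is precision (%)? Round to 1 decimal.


Precision = TP / (TP + FP) * 100
= 33 / (33 + 40)
= 33 / 73
= 0.4521
= 45.2%

45.2


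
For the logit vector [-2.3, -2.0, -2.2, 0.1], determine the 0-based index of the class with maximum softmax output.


Softmax is a monotonic transformation, so it preserves the argmax.
We need to find the index of the maximum logit.
Index 0: -2.3
Index 1: -2.0
Index 2: -2.2
Index 3: 0.1
Maximum logit = 0.1 at index 3

3


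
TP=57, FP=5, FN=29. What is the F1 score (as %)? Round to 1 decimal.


Precision = TP / (TP + FP) = 57 / 62 = 0.9194
Recall = TP / (TP + FN) = 57 / 86 = 0.6628
F1 = 2 * P * R / (P + R)
= 2 * 0.9194 * 0.6628 / (0.9194 + 0.6628)
= 1.2187 / 1.5821
= 0.7703
As percentage: 77.0%

77.0


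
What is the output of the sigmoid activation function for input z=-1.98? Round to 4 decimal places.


sigmoid(z) = 1 / (1 + exp(-z))
exp(-(-1.98)) = exp(1.98) = 7.2427
1 + 7.2427 = 8.2427
1 / 8.2427 = 0.1213

0.1213


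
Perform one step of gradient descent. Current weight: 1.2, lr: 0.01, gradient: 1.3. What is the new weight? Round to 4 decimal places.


w_new = w_old - lr * gradient
= 1.2 - 0.01 * 1.3
= 1.2 - (0.013)
= 1.1870

1.1870


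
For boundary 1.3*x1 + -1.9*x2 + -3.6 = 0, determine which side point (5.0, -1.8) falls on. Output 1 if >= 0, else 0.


Compute 1.3 * 5.0 + -1.9 * -1.8 + -3.6
= 6.5 + 3.42 + -3.6
= 6.32
Since 6.32 >= 0, the point is on the positive side.

1


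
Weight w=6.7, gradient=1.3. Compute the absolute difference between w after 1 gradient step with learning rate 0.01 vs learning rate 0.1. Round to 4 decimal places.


With lr=0.01: w_new = 6.7 - 0.01 * 1.3 = 6.687
With lr=0.1: w_new = 6.7 - 0.1 * 1.3 = 6.57
Absolute difference = |6.687 - 6.57|
= 0.1170

0.1170


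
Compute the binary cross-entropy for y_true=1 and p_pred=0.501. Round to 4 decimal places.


For y=1: Loss = -log(p)
= -log(0.501)
= -(-0.6911)
= 0.6911

0.6911


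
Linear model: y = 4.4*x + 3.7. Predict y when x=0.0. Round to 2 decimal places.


y = 4.4 * 0.0 + (3.7)
= 0.0 + (3.7)
= 3.70

3.70


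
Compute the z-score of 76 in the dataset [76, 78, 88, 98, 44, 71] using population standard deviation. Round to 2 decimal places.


Mean = (76 + 78 + 88 + 98 + 44 + 71) / 6 = 75.8333
Variance = sum((x_i - mean)^2) / n = 280.1389
Std = sqrt(280.1389) = 16.7374
Z = (x - mean) / std
= (76 - 75.8333) / 16.7374
= 0.1667 / 16.7374
= 0.01

0.01


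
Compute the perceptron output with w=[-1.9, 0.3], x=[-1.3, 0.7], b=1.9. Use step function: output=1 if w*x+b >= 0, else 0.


z = w . x + b
= -1.9*-1.3 + 0.3*0.7 + 1.9
= 2.47 + 0.21 + 1.9
= 2.68 + 1.9
= 4.58
Since z = 4.58 >= 0, output = 1

1


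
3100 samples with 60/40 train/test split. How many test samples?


Train samples = 3100 * 60% = 1860
Test samples = 3100 - 1860
= 1240

1240


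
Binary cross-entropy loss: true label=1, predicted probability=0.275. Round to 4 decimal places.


For y=1: Loss = -log(p)
= -log(0.275)
= -(-1.291)
= 1.2910

1.2910


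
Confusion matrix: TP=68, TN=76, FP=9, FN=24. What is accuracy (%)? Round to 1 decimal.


Accuracy = (TP + TN) / (TP + TN + FP + FN) * 100
= (68 + 76) / (68 + 76 + 9 + 24)
= 144 / 177
= 0.8136
= 81.4%

81.4


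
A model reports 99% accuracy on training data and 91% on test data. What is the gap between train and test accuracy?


Gap = train_accuracy - test_accuracy
= 99 - 91
= 8%
This moderate gap may indicate mild overfitting.

8


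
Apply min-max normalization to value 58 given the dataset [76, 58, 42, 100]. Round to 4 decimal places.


Min = 42, Max = 100
Range = 100 - 42 = 58
Scaled = (x - min) / (max - min)
= (58 - 42) / 58
= 16 / 58
= 0.2759

0.2759


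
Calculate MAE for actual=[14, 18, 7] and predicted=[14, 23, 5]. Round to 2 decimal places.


Absolute errors: [0, 5, 2]
Sum of absolute errors = 7
MAE = 7 / 3 = 2.33

2.33


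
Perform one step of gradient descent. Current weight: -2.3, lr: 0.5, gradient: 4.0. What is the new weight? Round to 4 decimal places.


w_new = w_old - lr * gradient
= -2.3 - 0.5 * 4.0
= -2.3 - (2.0)
= -4.3000

-4.3000


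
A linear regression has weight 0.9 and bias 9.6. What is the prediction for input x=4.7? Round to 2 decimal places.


y = 0.9 * 4.7 + (9.6)
= 4.23 + (9.6)
= 13.83

13.83


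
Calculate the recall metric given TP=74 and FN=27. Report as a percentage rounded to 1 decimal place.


Recall = TP / (TP + FN) * 100
= 74 / (74 + 27)
= 74 / 101
= 0.7327
= 73.3%

73.3


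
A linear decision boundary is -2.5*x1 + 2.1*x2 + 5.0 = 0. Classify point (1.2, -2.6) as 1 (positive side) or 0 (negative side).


Compute -2.5 * 1.2 + 2.1 * -2.6 + 5.0
= -3.0 + -5.46 + 5.0
= -3.46
Since -3.46 < 0, the point is on the negative side.

0


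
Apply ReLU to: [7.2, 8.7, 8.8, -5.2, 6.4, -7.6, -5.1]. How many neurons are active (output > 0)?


ReLU(x) = max(0, x) for each element:
ReLU(7.2) = 7.2
ReLU(8.7) = 8.7
ReLU(8.8) = 8.8
ReLU(-5.2) = 0
ReLU(6.4) = 6.4
ReLU(-7.6) = 0
ReLU(-5.1) = 0
Active neurons (>0): 4

4


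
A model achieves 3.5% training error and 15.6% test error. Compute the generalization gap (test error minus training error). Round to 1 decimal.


Generalization gap = test_error - train_error
= 15.6 - 3.5
= 12.1%
A large gap suggests overfitting.

12.1


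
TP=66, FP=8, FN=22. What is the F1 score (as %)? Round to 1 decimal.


Precision = TP / (TP + FP) = 66 / 74 = 0.8919
Recall = TP / (TP + FN) = 66 / 88 = 0.75
F1 = 2 * P * R / (P + R)
= 2 * 0.8919 * 0.75 / (0.8919 + 0.75)
= 1.3378 / 1.6419
= 0.8148
As percentage: 81.5%

81.5


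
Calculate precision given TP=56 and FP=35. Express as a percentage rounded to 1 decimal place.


Precision = TP / (TP + FP) * 100
= 56 / (56 + 35)
= 56 / 91
= 0.6154
= 61.5%

61.5


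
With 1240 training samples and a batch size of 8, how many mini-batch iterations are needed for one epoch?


Iterations per epoch = dataset_size / batch_size
= 1240 / 8
= 155

155


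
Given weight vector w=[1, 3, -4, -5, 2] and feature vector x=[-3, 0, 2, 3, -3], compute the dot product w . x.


Element-wise products:
1 * -3 = -3
3 * 0 = 0
-4 * 2 = -8
-5 * 3 = -15
2 * -3 = -6
Sum = -3 + 0 + -8 + -15 + -6
= -32

-32


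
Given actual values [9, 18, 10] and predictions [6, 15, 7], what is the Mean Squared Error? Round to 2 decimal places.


Differences: [3, 3, 3]
Squared errors: [9, 9, 9]
Sum of squared errors = 27
MSE = 27 / 3 = 9.00

9.00


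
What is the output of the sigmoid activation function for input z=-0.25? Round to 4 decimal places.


sigmoid(z) = 1 / (1 + exp(-z))
exp(-(-0.25)) = exp(0.25) = 1.284
1 + 1.284 = 2.284
1 / 2.284 = 0.4378

0.4378


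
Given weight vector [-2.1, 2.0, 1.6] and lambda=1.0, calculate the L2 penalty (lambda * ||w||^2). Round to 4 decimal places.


Squaring each weight:
(-2.1)^2 = 4.41
2.0^2 = 4.0
1.6^2 = 2.56
Sum of squares = 10.97
Penalty = 1.0 * 10.97 = 10.9700

10.9700


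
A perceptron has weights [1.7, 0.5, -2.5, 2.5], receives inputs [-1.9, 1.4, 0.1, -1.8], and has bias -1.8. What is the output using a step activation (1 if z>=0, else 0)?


z = w . x + b
= 1.7*-1.9 + 0.5*1.4 + -2.5*0.1 + 2.5*-1.8 + -1.8
= -3.23 + 0.7 + -0.25 + -4.5 + -1.8
= -7.28 + -1.8
= -9.08
Since z = -9.08 < 0, output = 0

0


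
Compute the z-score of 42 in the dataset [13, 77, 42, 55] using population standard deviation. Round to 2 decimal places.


Mean = (13 + 77 + 42 + 55) / 4 = 46.75
Variance = sum((x_i - mean)^2) / n = 536.1875
Std = sqrt(536.1875) = 23.1557
Z = (x - mean) / std
= (42 - 46.75) / 23.1557
= -4.75 / 23.1557
= -0.21

-0.21


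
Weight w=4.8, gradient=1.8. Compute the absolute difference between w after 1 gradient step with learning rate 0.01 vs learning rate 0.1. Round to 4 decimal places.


With lr=0.01: w_new = 4.8 - 0.01 * 1.8 = 4.782
With lr=0.1: w_new = 4.8 - 0.1 * 1.8 = 4.62
Absolute difference = |4.782 - 4.62|
= 0.1620

0.1620


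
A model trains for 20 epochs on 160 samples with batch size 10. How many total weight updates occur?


Iterations per epoch = 160 / 10 = 16
Total updates = iterations_per_epoch * epochs
= 16 * 20
= 320

320


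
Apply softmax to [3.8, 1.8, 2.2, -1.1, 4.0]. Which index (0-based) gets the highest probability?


Softmax is a monotonic transformation, so it preserves the argmax.
We need to find the index of the maximum logit.
Index 0: 3.8
Index 1: 1.8
Index 2: 2.2
Index 3: -1.1
Index 4: 4.0
Maximum logit = 4.0 at index 4

4


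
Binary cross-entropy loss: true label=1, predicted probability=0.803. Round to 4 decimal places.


For y=1: Loss = -log(p)
= -log(0.803)
= -(-0.2194)
= 0.2194

0.2194


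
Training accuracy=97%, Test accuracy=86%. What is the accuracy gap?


Gap = train_accuracy - test_accuracy
= 97 - 86
= 11%
This gap suggests the model is overfitting.

11
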